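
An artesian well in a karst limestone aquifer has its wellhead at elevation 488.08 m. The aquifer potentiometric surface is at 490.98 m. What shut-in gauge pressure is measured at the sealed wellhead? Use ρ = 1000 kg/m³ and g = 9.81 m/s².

P ≈ 28.4 kPa

Head above the cap: Δh = 490.98 − 488.08 = 2.90 m.
P = ρgΔh = 1000 × 9.81 × 2.90 = 28449 Pa ≈ 28.4 kPa.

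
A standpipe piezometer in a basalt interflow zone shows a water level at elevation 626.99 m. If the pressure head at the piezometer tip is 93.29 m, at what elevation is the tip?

z = h − ψ = 626.99 − 93.29 = 533.70 m.

z ≈ 533.70 m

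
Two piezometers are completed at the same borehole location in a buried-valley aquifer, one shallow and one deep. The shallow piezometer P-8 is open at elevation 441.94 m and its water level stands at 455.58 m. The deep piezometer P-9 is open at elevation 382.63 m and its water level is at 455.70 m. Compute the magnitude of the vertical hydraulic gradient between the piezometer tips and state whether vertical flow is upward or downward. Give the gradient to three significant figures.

|i_v| ≈ 0.00202; vertical flow is upward

Total head at P-8: h = 455.58 m (water level in the standpipe).
Total head at P-9: h = 455.70 m.
Δh = h(P-8) − h(P-9) = 455.58 − 455.70 = -0.12 m.
Vertical separation Δz = 441.94 − 382.63 = 59.31 m.
|i_v| = |Δh| / Δz = 0.12 / 59.31 = 0.00202.
Head is higher in the deep piezometer, so vertical flow is upward (discharge condition).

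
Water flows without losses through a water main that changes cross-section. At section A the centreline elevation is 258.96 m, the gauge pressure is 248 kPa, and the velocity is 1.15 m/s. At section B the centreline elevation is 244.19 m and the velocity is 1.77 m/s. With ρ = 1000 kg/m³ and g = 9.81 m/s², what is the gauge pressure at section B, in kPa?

Pressure head at A: ψ₁ = P₁/(ρg) = 248×1000 / (1000 × 9.81) = 25.28 m.
Velocity heads: v₁²/2g = 1.15²/19.62 = 0.067 m; v₂²/2g = 1.77²/19.62 = 0.160 m.
Total head H = z₁ + ψ₁ + v₁²/2g = 258.96 + 25.28 + 0.067 = 284.31 m.
ψ₂ = H − z₂ − v₂²/2g = 284.31 − 244.19 − 0.160 = 39.96 m.
P₂ = ρgψ₂ = 1000 × 9.81 × 39.96 ≈ 392 kPa.

P₂ ≈ 392 kPa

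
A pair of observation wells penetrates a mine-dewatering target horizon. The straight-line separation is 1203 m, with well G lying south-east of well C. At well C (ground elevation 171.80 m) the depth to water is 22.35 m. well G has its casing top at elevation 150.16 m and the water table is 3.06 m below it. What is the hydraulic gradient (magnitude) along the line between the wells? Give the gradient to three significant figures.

Total head at well C: h = 171.80 − 22.35 = 149.45 m.
Total head at well G: h = 150.16 − 3.06 = 147.10 m.
Head difference: h(well C) − h(well G) = 149.45 − 147.10 = 2.35 m.
Hydraulic gradient: i = |Δh| / L = 2.35 / 1203 = 0.00195.

i ≈ 0.00195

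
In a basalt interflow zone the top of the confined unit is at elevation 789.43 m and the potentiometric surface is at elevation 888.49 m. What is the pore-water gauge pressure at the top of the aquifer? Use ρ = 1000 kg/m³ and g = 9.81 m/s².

Pressure head at the aquifer top: ψ = h − z = 888.49 − 789.43 = 99.06 m.
P = ρgψ = 1000 × 9.81 × 99.06 = 971779 Pa ≈ 972 kPa.

P ≈ 972 kPa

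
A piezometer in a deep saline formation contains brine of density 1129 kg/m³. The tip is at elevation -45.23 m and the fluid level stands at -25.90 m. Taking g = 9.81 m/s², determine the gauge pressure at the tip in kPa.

P ≈ 214 kPa

Pressure head ψ = h − z = -25.90 − (-45.23) = 19.33 m.
P = ρgψ = 1129 × 9.81 × 19.33 = 214089 Pa ≈ 214 kPa.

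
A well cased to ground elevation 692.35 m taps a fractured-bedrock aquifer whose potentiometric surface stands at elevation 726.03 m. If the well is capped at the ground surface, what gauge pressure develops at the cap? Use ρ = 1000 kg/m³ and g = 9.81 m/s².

Head above the cap: Δh = 726.03 − 692.35 = 33.68 m.
P = ρgΔh = 1000 × 9.81 × 33.68 = 330401 Pa ≈ 330 kPa.

P ≈ 330 kPa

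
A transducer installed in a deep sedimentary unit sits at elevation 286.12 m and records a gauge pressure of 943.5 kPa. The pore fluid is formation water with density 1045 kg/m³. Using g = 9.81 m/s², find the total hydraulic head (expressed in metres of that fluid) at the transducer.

h ≈ 378.16 m

ψ = P/(ρg) = 943.5×1000 / (1045 × 9.81) = 92.04 m.
h = z + ψ = 286.12 + 92.04 = 378.16 m.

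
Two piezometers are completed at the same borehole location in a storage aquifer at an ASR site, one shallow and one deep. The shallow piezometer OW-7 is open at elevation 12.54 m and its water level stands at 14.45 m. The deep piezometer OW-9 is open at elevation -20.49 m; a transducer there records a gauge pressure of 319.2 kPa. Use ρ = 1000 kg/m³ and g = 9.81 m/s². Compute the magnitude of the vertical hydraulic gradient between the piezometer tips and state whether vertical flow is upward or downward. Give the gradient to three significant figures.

|i_v| ≈ 0.0727; vertical flow is downward

Total head at OW-7: h = 14.45 m (water level in the standpipe).
Pressure head at OW-9: ψ = P/(ρg) = 319.2×1000 / (1000 × 9.81) = 32.54 m.
Total head at OW-9: h = z + ψ = -20.49 + 32.54 = 12.05 m.
Δh = h(OW-7) − h(OW-9) = 14.45 − 12.05 = 2.40 m.
Vertical separation Δz = 12.54 − (-20.49) = 33.03 m.
|i_v| = |Δh| / Δz = 2.40 / 33.03 = 0.0727.
Head is higher in the shallow piezometer, so vertical flow is downward (recharge condition).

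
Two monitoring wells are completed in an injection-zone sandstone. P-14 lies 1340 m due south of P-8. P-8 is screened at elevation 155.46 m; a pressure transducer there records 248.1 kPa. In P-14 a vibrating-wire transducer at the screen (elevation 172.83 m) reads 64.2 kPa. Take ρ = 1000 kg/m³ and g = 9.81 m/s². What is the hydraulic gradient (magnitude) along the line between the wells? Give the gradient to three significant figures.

i ≈ 0.00103

Pressure head at P-8: ψ = P/(ρg) = 248.1×1000 / (1000 × 9.81) = 25.29 m.
Total head at P-8: h = z + ψ = 155.46 + 25.29 = 180.75 m.
Pressure head at P-14: ψ = P/(ρg) = 64.2×1000 / (1000 × 9.81) = 6.54 m.
Total head at P-14: h = z + ψ = 172.83 + 6.54 = 179.37 m.
Head difference: h(P-8) − h(P-14) = 180.75 − 179.37 = 1.38 m.
Hydraulic gradient: i = |Δh| / L = 1.38 / 1340 = 0.00103.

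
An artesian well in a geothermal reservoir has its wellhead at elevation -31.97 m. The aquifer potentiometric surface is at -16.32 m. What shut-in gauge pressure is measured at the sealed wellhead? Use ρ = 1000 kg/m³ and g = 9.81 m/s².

P ≈ 154 kPa

Head above the cap: Δh = -16.32 − (-31.97) = 15.65 m.
P = ρgΔh = 1000 × 9.81 × 15.65 = 153526 Pa ≈ 154 kPa.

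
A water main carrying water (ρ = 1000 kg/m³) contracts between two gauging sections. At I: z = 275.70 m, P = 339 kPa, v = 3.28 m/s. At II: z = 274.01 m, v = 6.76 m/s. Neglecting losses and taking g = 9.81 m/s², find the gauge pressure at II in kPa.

Pressure head at I: ψ₁ = P₁/(ρg) = 339×1000 / (1000 × 9.81) = 34.56 m.
Velocity heads: v₁²/2g = 3.28²/19.62 = 0.548 m; v₂²/2g = 6.76²/19.62 = 2.329 m.
Total head H = z₁ + ψ₁ + v₁²/2g = 275.70 + 34.56 + 0.548 = 310.81 m.
ψ₂ = H − z₂ − v₂²/2g = 310.81 − 274.01 − 2.329 = 34.47 m.
P₂ = ρgψ₂ = 1000 × 9.81 × 34.47 ≈ 338 kPa.

P₂ ≈ 338 kPa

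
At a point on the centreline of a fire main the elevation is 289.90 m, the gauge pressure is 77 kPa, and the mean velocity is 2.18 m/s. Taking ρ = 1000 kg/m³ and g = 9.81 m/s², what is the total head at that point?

h ≈ 297.99 m

Pressure head ψ = P/(ρg) = 77×1000 / (1000 × 9.81) = 7.85 m.
Velocity head = v²/(2g) = 2.18² / (2 × 9.81) = 0.242 m.
h = z + ψ + v²/(2g) = 289.90 + 7.85 + 0.242 = 297.99 m.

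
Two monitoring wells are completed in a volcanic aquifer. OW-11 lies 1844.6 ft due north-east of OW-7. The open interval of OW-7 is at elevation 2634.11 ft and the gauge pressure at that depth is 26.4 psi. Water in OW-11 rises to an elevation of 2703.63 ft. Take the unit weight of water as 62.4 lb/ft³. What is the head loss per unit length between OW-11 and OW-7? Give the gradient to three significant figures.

Pressure head at OW-7: ψ = 144·P/γ = 144 × 26.4 / 62.4 = 60.92 ft.
Total head at OW-7: h = z + ψ = 2634.11 + 60.92 = 2695.03 ft.
Total head at OW-11: h = 2703.63 ft (water level in the piezometer is the total head).
Head difference: h(OW-7) − h(OW-11) = 2695.03 − 2703.63 = -8.60 ft.
Hydraulic gradient: i = |Δh| / L = 8.60 / 1844.6 = 0.00466.

i ≈ 0.00466 ft/ft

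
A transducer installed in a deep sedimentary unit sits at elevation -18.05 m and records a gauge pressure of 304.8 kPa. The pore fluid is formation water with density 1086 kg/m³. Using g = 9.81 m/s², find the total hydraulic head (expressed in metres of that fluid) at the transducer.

h ≈ 10.56 m

ψ = P/(ρg) = 304.8×1000 / (1086 × 9.81) = 28.61 m.
h = z + ψ = -18.05 + 28.61 = 10.56 m.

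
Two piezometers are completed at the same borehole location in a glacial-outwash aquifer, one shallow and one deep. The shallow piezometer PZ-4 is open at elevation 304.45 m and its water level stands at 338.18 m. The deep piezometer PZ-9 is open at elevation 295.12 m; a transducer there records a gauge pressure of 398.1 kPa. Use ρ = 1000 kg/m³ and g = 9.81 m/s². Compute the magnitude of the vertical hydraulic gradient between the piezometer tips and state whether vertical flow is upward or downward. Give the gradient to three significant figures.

Total head at PZ-4: h = 338.18 m (water level in the standpipe).
Pressure head at PZ-9: ψ = P/(ρg) = 398.1×1000 / (1000 × 9.81) = 40.58 m.
Total head at PZ-9: h = z + ψ = 295.12 + 40.58 = 335.70 m.
Δh = h(PZ-4) − h(PZ-9) = 338.18 − 335.70 = 2.48 m.
Vertical separation Δz = 304.45 − 295.12 = 9.33 m.
|i_v| = |Δh| / Δz = 2.48 / 9.33 = 0.266.
Head is higher in the shallow piezometer, so vertical flow is downward (recharge condition).

|i_v| ≈ 0.266; vertical flow is downward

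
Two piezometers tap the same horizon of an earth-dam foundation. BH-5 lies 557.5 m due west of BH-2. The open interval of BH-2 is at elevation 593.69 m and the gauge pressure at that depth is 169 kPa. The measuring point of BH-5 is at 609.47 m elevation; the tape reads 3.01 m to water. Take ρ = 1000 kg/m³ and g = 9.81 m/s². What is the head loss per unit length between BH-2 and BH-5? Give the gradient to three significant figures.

Pressure head at BH-2: ψ = P/(ρg) = 169×1000 / (1000 × 9.81) = 17.23 m.
Total head at BH-2: h = z + ψ = 593.69 + 17.23 = 610.92 m.
Total head at BH-5: h = 609.47 − 3.01 = 606.46 m.
Head difference: h(BH-2) − h(BH-5) = 610.92 − 606.46 = 4.46 m.
Hydraulic gradient: i = |Δh| / L = 4.46 / 557.5 = 0.00800.

i ≈ 0.00800 m/m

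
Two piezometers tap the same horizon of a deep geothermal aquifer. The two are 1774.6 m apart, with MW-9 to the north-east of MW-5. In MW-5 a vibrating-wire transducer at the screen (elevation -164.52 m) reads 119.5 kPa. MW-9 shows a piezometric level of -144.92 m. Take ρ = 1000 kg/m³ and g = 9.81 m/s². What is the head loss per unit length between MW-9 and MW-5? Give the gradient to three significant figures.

i ≈ 0.00418 m/m

Pressure head at MW-5: ψ = P/(ρg) = 119.5×1000 / (1000 × 9.81) = 12.18 m.
Total head at MW-5: h = z + ψ = -164.52 + 12.18 = -152.34 m.
Total head at MW-9: h = -144.92 m (water level in the piezometer is the total head).
Head difference: h(MW-5) − h(MW-9) = -152.34 − (-144.92) = -7.42 m.
Hydraulic gradient: i = |Δh| / L = 7.42 / 1774.6 = 0.00418.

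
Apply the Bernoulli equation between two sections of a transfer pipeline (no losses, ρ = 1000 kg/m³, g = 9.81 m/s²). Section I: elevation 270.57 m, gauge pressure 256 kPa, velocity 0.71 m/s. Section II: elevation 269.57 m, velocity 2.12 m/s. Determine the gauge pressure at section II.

Pressure head at I: ψ₁ = P₁/(ρg) = 256×1000 / (1000 × 9.81) = 26.10 m.
Velocity heads: v₁²/2g = 0.71²/19.62 = 0.026 m; v₂²/2g = 2.12²/19.62 = 0.229 m.
Total head H = z₁ + ψ₁ + v₁²/2g = 270.57 + 26.10 + 0.026 = 296.70 m.
ψ₂ = H − z₂ − v₂²/2g = 296.70 − 269.57 − 0.229 = 26.90 m.
P₂ = ρgψ₂ = 1000 × 9.81 × 26.90 ≈ 264 kPa.

P₂ ≈ 264 kPa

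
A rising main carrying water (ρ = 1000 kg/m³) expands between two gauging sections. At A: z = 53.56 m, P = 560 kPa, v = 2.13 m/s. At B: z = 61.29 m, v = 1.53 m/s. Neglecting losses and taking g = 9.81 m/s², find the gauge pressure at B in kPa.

Pressure head at A: ψ₁ = P₁/(ρg) = 560×1000 / (1000 × 9.81) = 57.08 m.
Velocity heads: v₁²/2g = 2.13²/19.62 = 0.231 m; v₂²/2g = 1.53²/19.62 = 0.119 m.
Total head H = z₁ + ψ₁ + v₁²/2g = 53.56 + 57.08 + 0.231 = 110.87 m.
ψ₂ = H − z₂ − v₂²/2g = 110.87 − 61.29 − 0.119 = 49.46 m.
P₂ = ρgψ₂ = 1000 × 9.81 × 49.46 ≈ 485 kPa.

P₂ ≈ 485 kPa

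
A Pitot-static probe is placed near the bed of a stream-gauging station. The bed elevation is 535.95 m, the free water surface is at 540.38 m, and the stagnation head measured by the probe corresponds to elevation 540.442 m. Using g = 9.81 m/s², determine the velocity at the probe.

v ≈ 1.10 m/s

Near the bed, under hydrostatic conditions, the piezometric head (z + ψ) equals the free-surface elevation, 540.38 m.
Velocity head = total − piezometric = 540.442 − 540.38 = 0.062 m.
v = √(2g·h_v) = √(2 × 9.81 × 0.062) = 1.10 m/s.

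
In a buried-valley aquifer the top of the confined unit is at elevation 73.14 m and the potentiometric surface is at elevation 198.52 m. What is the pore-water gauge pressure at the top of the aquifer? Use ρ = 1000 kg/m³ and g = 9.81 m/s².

P ≈ 1230 kPa

Pressure head at the aquifer top: ψ = h − z = 198.52 − 73.14 = 125.38 m.
P = ρgψ = 1000 × 9.81 × 125.38 = 1229978 Pa ≈ 1230 kPa.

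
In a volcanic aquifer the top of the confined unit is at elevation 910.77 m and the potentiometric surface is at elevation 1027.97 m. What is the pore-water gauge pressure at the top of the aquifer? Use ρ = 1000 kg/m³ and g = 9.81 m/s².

Pressure head at the aquifer top: ψ = h − z = 1027.97 − 910.77 = 117.20 m.
P = ρgψ = 1000 × 9.81 × 117.20 = 1149732 Pa ≈ 1150 kPa.

P ≈ 1150 kPa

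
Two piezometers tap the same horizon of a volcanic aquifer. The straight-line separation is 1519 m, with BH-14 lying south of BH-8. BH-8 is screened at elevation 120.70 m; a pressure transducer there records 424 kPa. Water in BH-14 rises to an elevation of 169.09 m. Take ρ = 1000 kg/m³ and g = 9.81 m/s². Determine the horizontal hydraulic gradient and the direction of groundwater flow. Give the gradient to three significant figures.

i ≈ 0.00340; groundwater flows toward the north

Pressure head at BH-8: ψ = P/(ρg) = 424×1000 / (1000 × 9.81) = 43.22 m.
Total head at BH-8: h = z + ψ = 120.70 + 43.22 = 163.92 m.
Total head at BH-14: h = 169.09 m (water level in the piezometer is the total head).
Head difference: h(BH-8) − h(BH-14) = 163.92 − 169.09 = -5.17 m.
Hydraulic gradient: i = |Δh| / L = 5.17 / 1519 = 0.00340.
Flow is from higher to lower head: from BH-14 toward BH-8, i.e. toward the north.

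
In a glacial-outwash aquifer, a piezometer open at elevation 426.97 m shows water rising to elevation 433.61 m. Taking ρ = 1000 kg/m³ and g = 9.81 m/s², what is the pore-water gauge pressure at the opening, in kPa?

P ≈ 65.1 kPa

Pressure head ψ = h − z = 433.61 − 426.97 = 6.64 m.
P = ρgψ = 1000 × 9.81 × 6.64 = 65138 Pa ≈ 65.1 kPa.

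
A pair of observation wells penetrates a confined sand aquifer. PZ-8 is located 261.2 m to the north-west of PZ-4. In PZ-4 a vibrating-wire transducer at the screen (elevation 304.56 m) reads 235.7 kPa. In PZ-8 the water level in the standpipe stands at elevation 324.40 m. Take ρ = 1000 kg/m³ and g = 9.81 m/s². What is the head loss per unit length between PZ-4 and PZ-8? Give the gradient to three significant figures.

i ≈ 0.0160 m/m

Pressure head at PZ-4: ψ = P/(ρg) = 235.7×1000 / (1000 × 9.81) = 24.03 m.
Total head at PZ-4: h = z + ψ = 304.56 + 24.03 = 328.59 m.
Total head at PZ-8: h = 324.40 m (water level in the piezometer is the total head).
Head difference: h(PZ-4) − h(PZ-8) = 328.59 − 324.40 = 4.19 m.
Hydraulic gradient: i = |Δh| / L = 4.19 / 261.2 = 0.0160.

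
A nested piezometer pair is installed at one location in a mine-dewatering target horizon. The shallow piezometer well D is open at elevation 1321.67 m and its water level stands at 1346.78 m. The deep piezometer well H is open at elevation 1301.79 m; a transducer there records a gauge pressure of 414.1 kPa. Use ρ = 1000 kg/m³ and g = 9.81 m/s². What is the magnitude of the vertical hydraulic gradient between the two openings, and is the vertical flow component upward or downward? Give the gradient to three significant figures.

|i_v| ≈ 0.140; vertical flow is downward

Total head at well D: h = 1346.78 m (water level in the standpipe).
Pressure head at well H: ψ = P/(ρg) = 414.1×1000 / (1000 × 9.81) = 42.21 m.
Total head at well H: h = z + ψ = 1301.79 + 42.21 = 1344.00 m.
Δh = h(well D) − h(well H) = 1346.78 − 1344.00 = 2.78 m.
Vertical separation Δz = 1321.67 − 1301.79 = 19.88 m.
|i_v| = |Δh| / Δz = 2.78 / 19.88 = 0.140.
Head is higher in the shallow piezometer, so vertical flow is downward (recharge condition).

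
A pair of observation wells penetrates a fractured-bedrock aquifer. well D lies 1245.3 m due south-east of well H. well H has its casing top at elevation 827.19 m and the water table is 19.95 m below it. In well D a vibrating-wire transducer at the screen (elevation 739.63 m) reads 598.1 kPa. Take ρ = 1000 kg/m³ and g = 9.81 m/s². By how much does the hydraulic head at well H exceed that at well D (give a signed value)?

Δh ≈ 6.64 m

Total head at well H: h = 827.19 − 19.95 = 807.24 m.
Pressure head at well D: ψ = P/(ρg) = 598.1×1000 / (1000 × 9.81) = 60.97 m.
Total head at well D: h = z + ψ = 739.63 + 60.97 = 800.60 m.
Head difference: h(well H) − h(well D) = 807.24 − 800.60 = 6.64 m.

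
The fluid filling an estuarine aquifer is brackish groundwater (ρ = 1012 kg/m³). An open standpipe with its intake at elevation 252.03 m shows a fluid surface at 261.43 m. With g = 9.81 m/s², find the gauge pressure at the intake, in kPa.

Pressure head ψ = h − z = 261.43 − 252.03 = 9.40 m.
P = ρgψ = 1012 × 9.81 × 9.40 = 93321 Pa ≈ 93.3 kPa.

P ≈ 93.3 kPa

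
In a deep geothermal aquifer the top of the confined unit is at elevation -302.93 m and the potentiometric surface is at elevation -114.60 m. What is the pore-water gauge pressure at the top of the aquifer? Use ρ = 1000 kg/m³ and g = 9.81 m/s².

P ≈ 1850 kPa

Pressure head at the aquifer top: ψ = h − z = -114.60 − (-302.93) = 188.33 m.
P = ρgψ = 1000 × 9.81 × 188.33 = 1847517 Pa ≈ 1850 kPa.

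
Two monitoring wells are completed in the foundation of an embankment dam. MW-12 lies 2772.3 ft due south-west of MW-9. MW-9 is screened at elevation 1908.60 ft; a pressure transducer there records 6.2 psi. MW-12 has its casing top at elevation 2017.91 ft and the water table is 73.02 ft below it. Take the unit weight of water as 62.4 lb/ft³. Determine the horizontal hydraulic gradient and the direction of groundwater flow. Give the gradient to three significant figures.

i ≈ 0.00793; groundwater flows toward the north-east

Pressure head at MW-9: ψ = 144·P/γ = 144 × 6.2 / 62.4 = 14.31 ft.
Total head at MW-9: h = z + ψ = 1908.60 + 14.31 = 1922.91 ft.
Total head at MW-12: h = 2017.91 − 73.02 = 1944.89 ft.
Head difference: h(MW-9) − h(MW-12) = 1922.91 − 1944.89 = -21.98 ft.
Hydraulic gradient: i = |Δh| / L = 21.98 / 2772.3 = 0.00793.
Flow is from higher to lower head: from MW-12 toward MW-9, i.e. toward the north-east.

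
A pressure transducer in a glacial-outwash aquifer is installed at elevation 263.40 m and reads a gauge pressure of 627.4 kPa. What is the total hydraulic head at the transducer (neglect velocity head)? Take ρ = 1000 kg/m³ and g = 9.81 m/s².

ψ = P/(ρg) = 627.4×1000 / (1000 × 9.81) = 63.96 m.
h = z + ψ = 263.40 + 63.96 = 327.36 m.

h ≈ 327.36 m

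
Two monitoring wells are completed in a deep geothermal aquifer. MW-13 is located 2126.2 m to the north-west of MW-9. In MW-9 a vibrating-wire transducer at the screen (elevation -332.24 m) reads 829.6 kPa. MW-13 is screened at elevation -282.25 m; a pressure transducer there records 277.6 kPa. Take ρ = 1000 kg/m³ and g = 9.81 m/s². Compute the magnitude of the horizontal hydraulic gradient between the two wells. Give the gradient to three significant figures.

Pressure head at MW-9: ψ = P/(ρg) = 829.6×1000 / (1000 × 9.81) = 84.57 m.
Total head at MW-9: h = z + ψ = -332.24 + 84.57 = -247.67 m.
Pressure head at MW-13: ψ = P/(ρg) = 277.6×1000 / (1000 × 9.81) = 28.30 m.
Total head at MW-13: h = z + ψ = -282.25 + 28.30 = -253.95 m.
Head difference: h(MW-9) − h(MW-13) = -247.67 − (-253.95) = 6.28 m.
Hydraulic gradient: i = |Δh| / L = 6.28 / 2126.2 = 0.00295.

i ≈ 0.00295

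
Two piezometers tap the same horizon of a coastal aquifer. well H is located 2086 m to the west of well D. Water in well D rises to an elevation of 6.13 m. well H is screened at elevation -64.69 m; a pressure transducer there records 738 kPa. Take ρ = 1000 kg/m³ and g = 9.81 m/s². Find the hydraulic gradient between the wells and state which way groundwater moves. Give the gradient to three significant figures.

Total head at well D: h = 6.13 m (water level in the piezometer is the total head).
Pressure head at well H: ψ = P/(ρg) = 738×1000 / (1000 × 9.81) = 75.23 m.
Total head at well H: h = z + ψ = -64.69 + 75.23 = 10.54 m.
Head difference: h(well D) − h(well H) = 6.13 − 10.54 = -4.41 m.
Hydraulic gradient: i = |Δh| / L = 4.41 / 2086 = 0.00211.
Flow is from higher to lower head: from well H toward well D, i.e. toward the east.

i ≈ 0.00211; groundwater flows toward the east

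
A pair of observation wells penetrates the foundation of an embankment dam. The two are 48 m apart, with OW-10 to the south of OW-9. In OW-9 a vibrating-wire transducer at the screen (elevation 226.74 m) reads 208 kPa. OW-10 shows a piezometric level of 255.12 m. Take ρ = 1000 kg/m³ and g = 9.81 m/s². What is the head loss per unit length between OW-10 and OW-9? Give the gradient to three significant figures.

i ≈ 0.150 m/m

Pressure head at OW-9: ψ = P/(ρg) = 208×1000 / (1000 × 9.81) = 21.20 m.
Total head at OW-9: h = z + ψ = 226.74 + 21.20 = 247.94 m.
Total head at OW-10: h = 255.12 m (water level in the piezometer is the total head).
Head difference: h(OW-9) − h(OW-10) = 247.94 − 255.12 = -7.18 m.
Hydraulic gradient: i = |Δh| / L = 7.18 / 48 = 0.150.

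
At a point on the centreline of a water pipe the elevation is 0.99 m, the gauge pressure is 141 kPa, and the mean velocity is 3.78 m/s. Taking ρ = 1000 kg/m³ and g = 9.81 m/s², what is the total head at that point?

Pressure head ψ = P/(ρg) = 141×1000 / (1000 × 9.81) = 14.37 m.
Velocity head = v²/(2g) = 3.78² / (2 × 9.81) = 0.728 m.
h = z + ψ + v²/(2g) = 0.99 + 14.37 + 0.728 = 16.09 m.

h ≈ 16.09 m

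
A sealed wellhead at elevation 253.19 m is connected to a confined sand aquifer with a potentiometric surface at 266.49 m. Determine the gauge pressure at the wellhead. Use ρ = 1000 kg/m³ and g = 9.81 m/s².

Head above the cap: Δh = 266.49 − 253.19 = 13.30 m.
P = ρgΔh = 1000 × 9.81 × 13.30 = 130473 Pa ≈ 130 kPa.

P ≈ 130 kPa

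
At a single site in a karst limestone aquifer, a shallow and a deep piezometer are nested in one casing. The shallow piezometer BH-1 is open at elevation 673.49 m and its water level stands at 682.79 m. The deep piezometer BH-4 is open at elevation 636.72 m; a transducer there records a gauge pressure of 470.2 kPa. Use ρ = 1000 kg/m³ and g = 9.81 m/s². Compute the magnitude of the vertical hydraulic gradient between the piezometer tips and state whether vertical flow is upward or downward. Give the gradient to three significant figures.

|i_v| ≈ 0.0506; vertical flow is upward

Total head at BH-1: h = 682.79 m (water level in the standpipe).
Pressure head at BH-4: ψ = P/(ρg) = 470.2×1000 / (1000 × 9.81) = 47.93 m.
Total head at BH-4: h = z + ψ = 636.72 + 47.93 = 684.65 m.
Δh = h(BH-1) − h(BH-4) = 682.79 − 684.65 = -1.86 m.
Vertical separation Δz = 673.49 − 636.72 = 36.77 m.
|i_v| = |Δh| / Δz = 1.86 / 36.77 = 0.0506.
Head is higher in the deep piezometer, so vertical flow is upward (discharge condition).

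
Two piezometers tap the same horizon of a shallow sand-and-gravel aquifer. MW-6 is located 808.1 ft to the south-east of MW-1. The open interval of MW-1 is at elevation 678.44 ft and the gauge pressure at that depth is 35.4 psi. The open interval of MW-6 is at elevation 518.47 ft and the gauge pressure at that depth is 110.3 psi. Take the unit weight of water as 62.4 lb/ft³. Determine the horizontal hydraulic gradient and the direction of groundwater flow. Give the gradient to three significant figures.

i ≈ 0.0159; groundwater flows toward the north-west

Pressure head at MW-1: ψ = 144·P/γ = 144 × 35.4 / 62.4 = 81.69 ft.
Total head at MW-1: h = z + ψ = 678.44 + 81.69 = 760.13 ft.
Pressure head at MW-6: ψ = 144·P/γ = 144 × 110.3 / 62.4 = 254.54 ft.
Total head at MW-6: h = z + ψ = 518.47 + 254.54 = 773.01 ft.
Head difference: h(MW-1) − h(MW-6) = 760.13 − 773.01 = -12.88 ft.
Hydraulic gradient: i = |Δh| / L = 12.88 / 808.1 = 0.0159.
Flow is from higher to lower head: from MW-6 toward MW-1, i.e. toward the north-west.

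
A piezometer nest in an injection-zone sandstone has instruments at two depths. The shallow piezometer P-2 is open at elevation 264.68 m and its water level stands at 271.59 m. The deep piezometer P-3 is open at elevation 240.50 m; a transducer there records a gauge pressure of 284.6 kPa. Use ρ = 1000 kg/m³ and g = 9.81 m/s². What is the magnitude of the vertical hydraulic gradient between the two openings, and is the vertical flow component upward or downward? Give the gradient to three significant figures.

Total head at P-2: h = 271.59 m (water level in the standpipe).
Pressure head at P-3: ψ = P/(ρg) = 284.6×1000 / (1000 × 9.81) = 29.01 m.
Total head at P-3: h = z + ψ = 240.50 + 29.01 = 269.51 m.
Δh = h(P-2) − h(P-3) = 271.59 − 269.51 = 2.08 m.
Vertical separation Δz = 264.68 − 240.50 = 24.18 m.
|i_v| = |Δh| / Δz = 2.08 / 24.18 = 0.0860.
Head is higher in the shallow piezometer, so vertical flow is downward (recharge condition).

|i_v| ≈ 0.0860; vertical flow is downward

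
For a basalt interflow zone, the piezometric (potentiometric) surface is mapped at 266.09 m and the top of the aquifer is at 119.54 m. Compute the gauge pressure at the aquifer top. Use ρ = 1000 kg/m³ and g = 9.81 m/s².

P ≈ 1440 kPa

Pressure head at the aquifer top: ψ = h − z = 266.09 − 119.54 = 146.55 m.
P = ρgψ = 1000 × 9.81 × 146.55 = 1437655 Pa ≈ 1440 kPa.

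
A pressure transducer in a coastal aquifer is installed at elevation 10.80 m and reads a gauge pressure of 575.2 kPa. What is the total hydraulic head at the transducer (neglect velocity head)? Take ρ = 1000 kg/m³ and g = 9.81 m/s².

h ≈ 69.43 m

ψ = P/(ρg) = 575.2×1000 / (1000 × 9.81) = 58.63 m.
h = z + ψ = 10.80 + 58.63 = 69.43 m.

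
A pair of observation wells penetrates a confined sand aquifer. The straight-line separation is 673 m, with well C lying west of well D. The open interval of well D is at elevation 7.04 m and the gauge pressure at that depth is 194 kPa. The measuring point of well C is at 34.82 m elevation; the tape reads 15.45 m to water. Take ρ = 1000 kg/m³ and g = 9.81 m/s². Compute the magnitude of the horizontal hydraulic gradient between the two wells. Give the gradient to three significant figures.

i ≈ 0.0111

Pressure head at well D: ψ = P/(ρg) = 194×1000 / (1000 × 9.81) = 19.78 m.
Total head at well D: h = z + ψ = 7.04 + 19.78 = 26.82 m.
Total head at well C: h = 34.82 − 15.45 = 19.37 m.
Head difference: h(well D) − h(well C) = 26.82 − 19.37 = 7.45 m.
Hydraulic gradient: i = |Δh| / L = 7.45 / 673 = 0.0111.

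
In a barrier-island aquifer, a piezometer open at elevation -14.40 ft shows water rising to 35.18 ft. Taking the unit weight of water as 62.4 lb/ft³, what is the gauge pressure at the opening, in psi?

Pressure head ψ = h − z = 35.18 − (-14.40) = 49.58 ft.
P = γ·ψ / 144 = 62.4 × 49.58 / 144 = 21.5 psi.

P ≈ 21.5 psi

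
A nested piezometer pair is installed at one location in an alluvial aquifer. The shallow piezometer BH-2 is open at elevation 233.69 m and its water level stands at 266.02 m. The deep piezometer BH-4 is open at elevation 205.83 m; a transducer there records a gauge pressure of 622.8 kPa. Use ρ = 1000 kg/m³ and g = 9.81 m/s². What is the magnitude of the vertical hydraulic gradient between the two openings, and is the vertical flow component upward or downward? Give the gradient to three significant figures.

|i_v| ≈ 0.118; vertical flow is upward

Total head at BH-2: h = 266.02 m (water level in the standpipe).
Pressure head at BH-4: ψ = P/(ρg) = 622.8×1000 / (1000 × 9.81) = 63.49 m.
Total head at BH-4: h = z + ψ = 205.83 + 63.49 = 269.32 m.
Δh = h(BH-2) − h(BH-4) = 266.02 − 269.32 = -3.30 m.
Vertical separation Δz = 233.69 − 205.83 = 27.86 m.
|i_v| = |Δh| / Δz = 3.30 / 27.86 = 0.118.
Head is higher in the deep piezometer, so vertical flow is upward (discharge condition).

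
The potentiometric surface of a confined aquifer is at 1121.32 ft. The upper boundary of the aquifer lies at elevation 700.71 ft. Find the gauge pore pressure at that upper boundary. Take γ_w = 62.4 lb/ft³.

P ≈ 182 psi

Pressure head at the aquifer top: ψ = h − z = 1121.32 − 700.71 = 420.61 ft.
P = γψ/144 = 62.4 × 420.61 / 144 = 182 psi.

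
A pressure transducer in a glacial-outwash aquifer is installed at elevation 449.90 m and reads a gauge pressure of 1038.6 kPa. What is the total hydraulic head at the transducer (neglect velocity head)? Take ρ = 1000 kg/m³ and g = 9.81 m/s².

ψ = P/(ρg) = 1038.6×1000 / (1000 × 9.81) = 105.87 m.
h = z + ψ = 449.90 + 105.87 = 555.77 m.

h ≈ 555.77 m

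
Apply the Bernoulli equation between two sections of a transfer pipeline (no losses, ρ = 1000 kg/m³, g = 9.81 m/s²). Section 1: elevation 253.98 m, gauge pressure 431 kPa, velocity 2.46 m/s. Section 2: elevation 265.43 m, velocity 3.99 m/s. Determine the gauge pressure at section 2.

Pressure head at 1: ψ₁ = P₁/(ρg) = 431×1000 / (1000 × 9.81) = 43.93 m.
Velocity heads: v₁²/2g = 2.46²/19.62 = 0.308 m; v₂²/2g = 3.99²/19.62 = 0.811 m.
Total head H = z₁ + ψ₁ + v₁²/2g = 253.98 + 43.93 + 0.308 = 298.22 m.
ψ₂ = H − z₂ − v₂²/2g = 298.22 − 265.43 − 0.811 = 31.98 m.
P₂ = ρgψ₂ = 1000 × 9.81 × 31.98 ≈ 314 kPa.

P₂ ≈ 314 kPa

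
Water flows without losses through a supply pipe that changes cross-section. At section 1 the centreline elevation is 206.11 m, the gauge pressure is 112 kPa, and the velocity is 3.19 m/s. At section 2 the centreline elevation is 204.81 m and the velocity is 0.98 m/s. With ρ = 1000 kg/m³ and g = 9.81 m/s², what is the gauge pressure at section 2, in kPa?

Pressure head at 1: ψ₁ = P₁/(ρg) = 112×1000 / (1000 × 9.81) = 11.42 m.
Velocity heads: v₁²/2g = 3.19²/19.62 = 0.519 m; v₂²/2g = 0.98²/19.62 = 0.049 m.
Total head H = z₁ + ψ₁ + v₁²/2g = 206.11 + 11.42 + 0.519 = 218.05 m.
ψ₂ = H − z₂ − v₂²/2g = 218.05 − 204.81 − 0.049 = 13.19 m.
P₂ = ρgψ₂ = 1000 × 9.81 × 13.19 ≈ 129 kPa.

P₂ ≈ 129 kPa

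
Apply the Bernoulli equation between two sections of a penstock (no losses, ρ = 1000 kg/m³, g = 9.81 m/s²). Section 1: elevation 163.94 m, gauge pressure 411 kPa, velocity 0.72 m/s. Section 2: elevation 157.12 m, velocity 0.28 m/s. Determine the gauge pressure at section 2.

Pressure head at 1: ψ₁ = P₁/(ρg) = 411×1000 / (1000 × 9.81) = 41.90 m.
Velocity heads: v₁²/2g = 0.72²/19.62 = 0.026 m; v₂²/2g = 0.28²/19.62 = 0.004 m.
Total head H = z₁ + ψ₁ + v₁²/2g = 163.94 + 41.90 + 0.026 = 205.87 m.
ψ₂ = H − z₂ − v₂²/2g = 205.87 − 157.12 − 0.004 = 48.75 m.
P₂ = ρgψ₂ = 1000 × 9.81 × 48.75 ≈ 478 kPa.

P₂ ≈ 478 kPa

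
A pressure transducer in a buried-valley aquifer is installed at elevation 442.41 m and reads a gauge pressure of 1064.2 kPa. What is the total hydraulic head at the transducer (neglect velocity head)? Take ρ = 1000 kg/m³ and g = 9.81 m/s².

h ≈ 550.89 m

ψ = P/(ρg) = 1064.2×1000 / (1000 × 9.81) = 108.48 m.
h = z + ψ = 442.41 + 108.48 = 550.89 m.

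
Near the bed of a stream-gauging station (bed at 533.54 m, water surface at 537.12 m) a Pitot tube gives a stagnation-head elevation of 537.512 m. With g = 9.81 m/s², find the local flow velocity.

v ≈ 2.77 m/s

Near the bed, under hydrostatic conditions, the piezometric head (z + ψ) equals the free-surface elevation, 537.12 m.
Velocity head = total − piezometric = 537.512 − 537.12 = 0.392 m.
v = √(2g·h_v) = √(2 × 9.81 × 0.392) = 2.77 m/s.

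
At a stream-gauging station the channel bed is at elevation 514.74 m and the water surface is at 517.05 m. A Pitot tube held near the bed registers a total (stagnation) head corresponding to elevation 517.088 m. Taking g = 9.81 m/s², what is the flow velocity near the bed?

v ≈ 0.863 m/s

Near the bed, under hydrostatic conditions, the piezometric head (z + ψ) equals the free-surface elevation, 517.05 m.
Velocity head = total − piezometric = 517.088 − 517.05 = 0.038 m.
v = √(2g·h_v) = √(2 × 9.81 × 0.038) = 0.863 m/s.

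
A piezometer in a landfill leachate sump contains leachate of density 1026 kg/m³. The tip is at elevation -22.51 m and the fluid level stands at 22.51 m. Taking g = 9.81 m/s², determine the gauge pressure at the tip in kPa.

Pressure head ψ = h − z = 22.51 − (-22.51) = 45.02 m.
P = ρgψ = 1026 × 9.81 × 45.02 = 453129 Pa ≈ 453 kPa.

P ≈ 453 kPa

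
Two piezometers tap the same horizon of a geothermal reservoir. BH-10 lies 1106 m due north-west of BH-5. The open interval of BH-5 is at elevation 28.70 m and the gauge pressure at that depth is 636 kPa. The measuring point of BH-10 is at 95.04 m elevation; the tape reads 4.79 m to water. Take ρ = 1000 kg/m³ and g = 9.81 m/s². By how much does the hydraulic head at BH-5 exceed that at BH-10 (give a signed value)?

Pressure head at BH-5: ψ = P/(ρg) = 636×1000 / (1000 × 9.81) = 64.83 m.
Total head at BH-5: h = z + ψ = 28.70 + 64.83 = 93.53 m.
Total head at BH-10: h = 95.04 − 4.79 = 90.25 m.
Head difference: h(BH-5) − h(BH-10) = 93.53 − 90.25 = 3.28 m.

Δh ≈ 3.28 m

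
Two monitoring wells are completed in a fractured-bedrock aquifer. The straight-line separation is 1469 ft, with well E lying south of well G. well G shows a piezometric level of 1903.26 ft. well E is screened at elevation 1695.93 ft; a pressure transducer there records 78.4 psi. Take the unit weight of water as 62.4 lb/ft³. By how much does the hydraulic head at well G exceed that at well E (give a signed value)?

Δh ≈ 26.41 ft

Total head at well G: h = 1903.26 ft (water level in the piezometer is the total head).
Pressure head at well E: ψ = 144·P/γ = 144 × 78.4 / 62.4 = 180.92 ft.
Total head at well E: h = z + ψ = 1695.93 + 180.92 = 1876.85 ft.
Head difference: h(well G) − h(well E) = 1903.26 − 1876.85 = 26.41 ft.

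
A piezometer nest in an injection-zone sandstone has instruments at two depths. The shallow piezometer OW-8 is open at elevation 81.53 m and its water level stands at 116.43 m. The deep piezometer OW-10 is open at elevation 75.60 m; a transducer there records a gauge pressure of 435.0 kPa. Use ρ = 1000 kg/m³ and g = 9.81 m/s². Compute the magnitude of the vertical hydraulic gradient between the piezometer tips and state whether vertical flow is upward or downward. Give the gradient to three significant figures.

Total head at OW-8: h = 116.43 m (water level in the standpipe).
Pressure head at OW-10: ψ = P/(ρg) = 435.0×1000 / (1000 × 9.81) = 44.34 m.
Total head at OW-10: h = z + ψ = 75.60 + 44.34 = 119.94 m.
Δh = h(OW-8) − h(OW-10) = 116.43 − 119.94 = -3.51 m.
Vertical separation Δz = 81.53 − 75.60 = 5.93 m.
|i_v| = |Δh| / Δz = 3.51 / 5.93 = 0.592.
Head is higher in the deep piezometer, so vertical flow is upward (discharge condition).

|i_v| ≈ 0.592; vertical flow is upward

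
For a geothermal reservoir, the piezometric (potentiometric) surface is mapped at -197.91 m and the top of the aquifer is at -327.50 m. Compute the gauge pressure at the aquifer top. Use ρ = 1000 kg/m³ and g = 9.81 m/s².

P ≈ 1270 kPa

Pressure head at the aquifer top: ψ = h − z = -197.91 − (-327.50) = 129.59 m.
P = ρgψ = 1000 × 9.81 × 129.59 = 1271278 Pa ≈ 1270 kPa.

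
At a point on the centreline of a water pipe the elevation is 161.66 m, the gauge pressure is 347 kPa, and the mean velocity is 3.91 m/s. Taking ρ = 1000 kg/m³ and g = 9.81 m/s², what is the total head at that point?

h ≈ 197.81 m

Pressure head ψ = P/(ρg) = 347×1000 / (1000 × 9.81) = 35.37 m.
Velocity head = v²/(2g) = 3.91² / (2 × 9.81) = 0.779 m.
h = z + ψ + v²/(2g) = 161.66 + 35.37 + 0.779 = 197.81 m.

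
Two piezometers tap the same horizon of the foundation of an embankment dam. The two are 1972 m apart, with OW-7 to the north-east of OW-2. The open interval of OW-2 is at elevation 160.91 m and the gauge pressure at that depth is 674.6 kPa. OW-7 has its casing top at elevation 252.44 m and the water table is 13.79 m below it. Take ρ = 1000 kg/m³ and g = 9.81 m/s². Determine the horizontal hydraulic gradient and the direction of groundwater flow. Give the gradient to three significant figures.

Pressure head at OW-2: ψ = P/(ρg) = 674.6×1000 / (1000 × 9.81) = 68.77 m.
Total head at OW-2: h = z + ψ = 160.91 + 68.77 = 229.68 m.
Total head at OW-7: h = 252.44 − 13.79 = 238.65 m.
Head difference: h(OW-2) − h(OW-7) = 229.68 − 238.65 = -8.97 m.
Hydraulic gradient: i = |Δh| / L = 8.97 / 1972 = 0.00455.
Flow is from higher to lower head: from OW-7 toward OW-2, i.e. toward the south-west.

i ≈ 0.00455; groundwater flows toward the south-west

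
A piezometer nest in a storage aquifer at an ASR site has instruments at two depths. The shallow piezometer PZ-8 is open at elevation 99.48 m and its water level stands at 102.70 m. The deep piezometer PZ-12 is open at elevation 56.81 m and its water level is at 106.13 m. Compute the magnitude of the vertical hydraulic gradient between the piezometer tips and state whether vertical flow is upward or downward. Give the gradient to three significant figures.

|i_v| ≈ 0.0804; vertical flow is upward

Total head at PZ-8: h = 102.70 m (water level in the standpipe).
Total head at PZ-12: h = 106.13 m.
Δh = h(PZ-8) − h(PZ-12) = 102.70 − 106.13 = -3.43 m.
Vertical separation Δz = 99.48 − 56.81 = 42.67 m.
|i_v| = |Δh| / Δz = 3.43 / 42.67 = 0.0804.
Head is higher in the deep piezometer, so vertical flow is upward (discharge condition).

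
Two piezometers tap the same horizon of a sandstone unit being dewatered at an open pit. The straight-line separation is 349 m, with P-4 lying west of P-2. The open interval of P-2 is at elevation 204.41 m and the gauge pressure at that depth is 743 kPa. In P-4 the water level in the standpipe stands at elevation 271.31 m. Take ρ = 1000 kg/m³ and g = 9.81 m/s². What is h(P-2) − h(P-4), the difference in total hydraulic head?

Δh ≈ 8.84 m

Pressure head at P-2: ψ = P/(ρg) = 743×1000 / (1000 × 9.81) = 75.74 m.
Total head at P-2: h = z + ψ = 204.41 + 75.74 = 280.15 m.
Total head at P-4: h = 271.31 m (water level in the piezometer is the total head).
Head difference: h(P-2) − h(P-4) = 280.15 − 271.31 = 8.84 m.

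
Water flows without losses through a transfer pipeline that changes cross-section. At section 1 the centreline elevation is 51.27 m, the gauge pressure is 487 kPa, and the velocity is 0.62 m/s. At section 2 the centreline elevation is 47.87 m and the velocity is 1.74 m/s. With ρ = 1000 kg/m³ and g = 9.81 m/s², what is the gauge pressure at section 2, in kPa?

Pressure head at 1: ψ₁ = P₁/(ρg) = 487×1000 / (1000 × 9.81) = 49.64 m.
Velocity heads: v₁²/2g = 0.62²/19.62 = 0.020 m; v₂²/2g = 1.74²/19.62 = 0.154 m.
Total head H = z₁ + ψ₁ + v₁²/2g = 51.27 + 49.64 + 0.020 = 100.93 m.
ψ₂ = H − z₂ − v₂²/2g = 100.93 − 47.87 − 0.154 = 52.91 m.
P₂ = ρgψ₂ = 1000 × 9.81 × 52.91 ≈ 519 kPa.

P₂ ≈ 519 kPa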